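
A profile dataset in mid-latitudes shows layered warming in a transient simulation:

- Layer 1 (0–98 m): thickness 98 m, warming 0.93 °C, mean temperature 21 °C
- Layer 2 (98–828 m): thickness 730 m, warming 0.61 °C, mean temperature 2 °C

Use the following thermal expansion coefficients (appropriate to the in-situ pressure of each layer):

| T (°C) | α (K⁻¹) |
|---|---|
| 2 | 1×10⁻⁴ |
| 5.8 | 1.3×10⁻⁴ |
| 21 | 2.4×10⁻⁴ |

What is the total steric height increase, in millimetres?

Δh ≈ 66.4 mm

Layer 1 at 21 °C → α = 2.4×10⁻⁴ K⁻¹
Layer 2 at 2 °C → α = 1×10⁻⁴ K⁻¹
98 × 2.4×10⁻⁴ × 0.93 = 0.0218736 m
1×10⁻⁴ × 0.61 × 730 = 0.04453 m
Δh = 0.0218736 + 0.04453 = 0.0664036 m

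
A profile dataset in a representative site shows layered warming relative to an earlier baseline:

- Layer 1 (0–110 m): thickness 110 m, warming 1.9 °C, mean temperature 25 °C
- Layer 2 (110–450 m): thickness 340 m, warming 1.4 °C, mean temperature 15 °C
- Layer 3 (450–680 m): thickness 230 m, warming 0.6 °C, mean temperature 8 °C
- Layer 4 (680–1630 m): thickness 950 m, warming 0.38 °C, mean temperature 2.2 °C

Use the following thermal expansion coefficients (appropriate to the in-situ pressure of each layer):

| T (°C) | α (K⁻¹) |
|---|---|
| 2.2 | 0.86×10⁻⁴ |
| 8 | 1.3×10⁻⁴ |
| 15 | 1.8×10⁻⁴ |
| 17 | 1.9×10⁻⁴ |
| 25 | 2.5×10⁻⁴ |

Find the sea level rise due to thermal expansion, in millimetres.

190 mm of thermosteric rise

Layer 1 at 25 °C → α = 2.5×10⁻⁴ K⁻¹
Layer 2 at 15 °C → α = 1.8×10⁻⁴ K⁻¹
Layer 3 at 8 °C → α = 1.3×10⁻⁴ K⁻¹
Layer 4 at 2.2 °C → α = 0.86×10⁻⁴ K⁻¹
110 × 1.9 × 2.5×10⁻⁴ = 0.05225 m
110–450 m: 1.4 × 340 × 1.8×10⁻⁴ = 0.08568 m
450–680 m: 230 × 1.3×10⁻⁴ × 0.6 = 0.01794 m
680–1630 m: 0.86×10⁻⁴ × 950 × 0.38 = 0.031046 m
Δh = 0.05225 + 0.08568 + 0.01794 + 0.031046 = 0.186916 m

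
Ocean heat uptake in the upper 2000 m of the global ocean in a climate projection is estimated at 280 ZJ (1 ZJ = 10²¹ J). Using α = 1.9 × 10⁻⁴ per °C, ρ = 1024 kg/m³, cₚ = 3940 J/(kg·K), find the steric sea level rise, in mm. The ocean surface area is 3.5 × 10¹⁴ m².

Δh = 37.7 mm

Per unit area: Q = 280×10²¹ / (3.5×10¹⁴) = 8×10⁸ J/m²
Δh = αQ/(ρcₚ) = 1.9×10⁻⁴ × 8×10⁸ / (1024 × 3940) ≈ 0.037674 m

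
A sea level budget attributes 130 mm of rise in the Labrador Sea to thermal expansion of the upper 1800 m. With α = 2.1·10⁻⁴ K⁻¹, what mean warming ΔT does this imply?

0.34 °C

ΔT = Δh/(αH) = 0.13 / (2.1×10⁻⁴ × 1800) ≈ 0.3439 °C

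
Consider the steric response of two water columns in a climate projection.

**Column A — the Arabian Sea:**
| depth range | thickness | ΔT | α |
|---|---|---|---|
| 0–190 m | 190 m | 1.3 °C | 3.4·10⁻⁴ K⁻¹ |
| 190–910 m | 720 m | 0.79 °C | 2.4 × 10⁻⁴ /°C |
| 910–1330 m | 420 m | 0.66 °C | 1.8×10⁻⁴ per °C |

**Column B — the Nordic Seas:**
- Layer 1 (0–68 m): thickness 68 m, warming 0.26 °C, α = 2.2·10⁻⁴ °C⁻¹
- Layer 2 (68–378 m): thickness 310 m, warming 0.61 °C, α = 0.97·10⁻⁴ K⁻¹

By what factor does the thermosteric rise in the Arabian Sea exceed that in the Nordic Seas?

a factor of 12.2

A 0–190 m: 3.4×10⁻⁴ × 1.3 × 190 = 0.08398 m
A Layer 2: 2.4×10⁻⁴ × 0.79 × 720 = 0.136512 m
A Layer 3: 0.66 × 420 × 1.8×10⁻⁴ = 0.049896 m
A total: 0.270388 m
B 0–68 m: 2.2×10⁻⁴ × 0.26 × 68 = 0.0038896 m
B 68–378 m: 0.97×10⁻⁴ × 310 × 0.61 = 0.0183427 m
B total: 0.0222323 m
Ratio: 0.270388 / 0.0222323 ≈ 12.16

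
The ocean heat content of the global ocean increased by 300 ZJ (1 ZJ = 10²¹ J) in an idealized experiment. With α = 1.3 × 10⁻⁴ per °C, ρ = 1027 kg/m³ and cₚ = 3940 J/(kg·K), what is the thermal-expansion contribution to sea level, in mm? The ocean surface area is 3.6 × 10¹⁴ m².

Δh = 27 mm

Per unit area: Q = 300×10²¹ / (3.6×10¹⁴) ≈ 8.333×10⁸ J/m²
Δh = αQ/(ρcₚ) = 1.3×10⁻⁴ × 8.333×10⁸ / (1027 × 3940) ≈ 0.026772 m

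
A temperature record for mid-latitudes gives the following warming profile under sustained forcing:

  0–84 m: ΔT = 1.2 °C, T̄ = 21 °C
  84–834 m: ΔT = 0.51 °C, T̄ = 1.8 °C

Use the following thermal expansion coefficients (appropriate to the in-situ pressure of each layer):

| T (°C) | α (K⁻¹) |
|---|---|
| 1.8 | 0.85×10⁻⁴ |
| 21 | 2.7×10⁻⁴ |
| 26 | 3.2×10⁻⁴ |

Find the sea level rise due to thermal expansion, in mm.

Layer 1 at 21 °C → α = 2.7×10⁻⁴ K⁻¹
Layer 2 at 1.8 °C → α = 0.85×10⁻⁴ K⁻¹
0–84 m: 84 × 1.2 × 2.7×10⁻⁴ = 0.027216 m
Layer 2: 750 × 0.85×10⁻⁴ × 0.51 = 0.0325125 m
Δh = 0.027216 + 0.0325125 = 0.0597285 m

59.7 mm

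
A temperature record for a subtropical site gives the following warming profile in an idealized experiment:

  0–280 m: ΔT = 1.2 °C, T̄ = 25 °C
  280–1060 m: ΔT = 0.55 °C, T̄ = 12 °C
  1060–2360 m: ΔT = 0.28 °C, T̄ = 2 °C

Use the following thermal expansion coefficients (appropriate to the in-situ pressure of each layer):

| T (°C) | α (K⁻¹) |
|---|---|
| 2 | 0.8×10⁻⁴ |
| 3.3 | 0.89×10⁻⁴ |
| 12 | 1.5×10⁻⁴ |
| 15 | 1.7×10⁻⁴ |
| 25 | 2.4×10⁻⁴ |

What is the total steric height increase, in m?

about 0.17 m

Layer 1 at 25 °C → α = 2.4×10⁻⁴ K⁻¹
Layer 2 at 12 °C → α = 1.5×10⁻⁴ K⁻¹
Layer 3 at 2 °C → α = 0.8×10⁻⁴ K⁻¹
0–280 m: 280 × 1.2 × 2.4×10⁻⁴ = 0.08064 m
Layer 2: 0.55 × 1.5×10⁻⁴ × 780 = 0.06435 m
1060–2360 m: 1300 × 0.8×10⁻⁴ × 0.28 = 0.02912 m
Δh = 0.08064 + 0.06435 + 0.02912 = 0.17411 m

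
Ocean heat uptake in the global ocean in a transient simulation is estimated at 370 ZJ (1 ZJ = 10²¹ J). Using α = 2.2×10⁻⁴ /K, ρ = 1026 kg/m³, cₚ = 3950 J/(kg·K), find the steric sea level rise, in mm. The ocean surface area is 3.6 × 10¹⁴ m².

Per unit area: Q = 370×10²¹ / (3.6×10¹⁴) ≈ 1.028×10⁹ J/m²
Δh = αQ/(ρcₚ) = 2.2×10⁻⁴ × 1.028×10⁹ / (1026 × 3950) ≈ 0.055805 m

56 mm of thermosteric rise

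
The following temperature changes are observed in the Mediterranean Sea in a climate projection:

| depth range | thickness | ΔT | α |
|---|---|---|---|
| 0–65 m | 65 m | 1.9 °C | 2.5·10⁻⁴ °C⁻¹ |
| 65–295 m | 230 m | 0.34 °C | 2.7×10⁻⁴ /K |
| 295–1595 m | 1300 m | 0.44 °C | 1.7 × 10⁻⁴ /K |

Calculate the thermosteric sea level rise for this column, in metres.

0–65 m: 1.9 × 65 × 2.5×10⁻⁴ = 0.030875 m
230 × 0.34 × 2.7×10⁻⁴ = 0.021114 m
0.44 × 1300 × 1.7×10⁻⁴ = 0.09724 m
Δh = 0.030875 + 0.021114 + 0.09724 = 0.149229 m ≈ 0.15 m

about 0.15 m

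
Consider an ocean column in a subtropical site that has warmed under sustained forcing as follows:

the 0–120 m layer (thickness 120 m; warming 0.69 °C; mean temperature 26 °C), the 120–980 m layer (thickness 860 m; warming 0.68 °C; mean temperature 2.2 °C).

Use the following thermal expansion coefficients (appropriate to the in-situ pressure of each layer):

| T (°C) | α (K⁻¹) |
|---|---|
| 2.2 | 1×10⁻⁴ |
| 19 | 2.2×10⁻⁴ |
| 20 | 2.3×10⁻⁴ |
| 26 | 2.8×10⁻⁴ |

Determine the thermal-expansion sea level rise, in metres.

Layer 1 at 26 °C → α = 2.8×10⁻⁴ K⁻¹
Layer 2 at 2.2 °C → α = 1×10⁻⁴ K⁻¹
Layer 1: 2.8×10⁻⁴ × 120 × 0.69 = 0.023184 m
1×10⁻⁴ × 860 × 0.68 = 0.05848 m
Δh = 0.023184 + 0.05848 = 0.081664 m ≈ 0.0817 m

0.0817 m of thermosteric rise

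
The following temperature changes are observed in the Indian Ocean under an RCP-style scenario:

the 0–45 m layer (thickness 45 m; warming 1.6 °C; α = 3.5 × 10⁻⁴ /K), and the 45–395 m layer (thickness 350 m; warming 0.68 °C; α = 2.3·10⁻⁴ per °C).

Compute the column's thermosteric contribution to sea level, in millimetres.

3.5×10⁻⁴ × 1.6 × 45 = 0.02520 m
45–395 m: 0.68 × 350 × 2.3×10⁻⁴ = 0.05474 m
Δh = 0.02520 + 0.05474 = 0.07994 m

Δh = 80 mm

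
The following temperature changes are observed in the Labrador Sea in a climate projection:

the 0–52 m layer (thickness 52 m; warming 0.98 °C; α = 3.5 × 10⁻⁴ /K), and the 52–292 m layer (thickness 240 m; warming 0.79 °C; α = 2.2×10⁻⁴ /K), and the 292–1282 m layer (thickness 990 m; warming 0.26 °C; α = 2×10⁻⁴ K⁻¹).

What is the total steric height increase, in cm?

about 11 cm

52 × 0.98 × 3.5×10⁻⁴ = 0.017836 m
Layer 2: 240 × 0.79 × 2.2×10⁻⁴ = 0.041712 m
0.26 × 2×10⁻⁴ × 990 = 0.05148 m
Δh = 0.017836 + 0.041712 + 0.05148 = 0.111028 m ≈ 11 cm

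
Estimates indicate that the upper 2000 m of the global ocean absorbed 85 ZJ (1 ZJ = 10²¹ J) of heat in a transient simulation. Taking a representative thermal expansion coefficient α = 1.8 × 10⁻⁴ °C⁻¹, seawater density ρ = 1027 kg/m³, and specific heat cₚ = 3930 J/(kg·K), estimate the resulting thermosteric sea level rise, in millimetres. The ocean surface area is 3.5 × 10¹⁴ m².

about 10.8 mm

Per unit area: Q = 85×10²¹ / (3.5×10¹⁴) ≈ 2.429×10⁸ J/m²
Δh = αQ/(ρcₚ) = 1.8×10⁻⁴ × 2.429×10⁸ / (1027 × 3930) ≈ 0.010833 m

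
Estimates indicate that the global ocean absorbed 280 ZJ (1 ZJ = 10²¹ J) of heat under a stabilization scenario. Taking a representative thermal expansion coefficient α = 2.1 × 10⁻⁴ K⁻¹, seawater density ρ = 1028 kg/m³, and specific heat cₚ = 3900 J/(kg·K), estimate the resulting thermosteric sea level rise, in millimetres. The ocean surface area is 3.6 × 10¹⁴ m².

Δh ≈ 41 mm

Per unit area: Q = 280×10²¹ / (3.6×10¹⁴) ≈ 7.778×10⁸ J/m²
Δh = αQ/(ρcₚ) = 2.1×10⁻⁴ × 7.778×10⁸ / (1028 × 3900) ≈ 0.040741 m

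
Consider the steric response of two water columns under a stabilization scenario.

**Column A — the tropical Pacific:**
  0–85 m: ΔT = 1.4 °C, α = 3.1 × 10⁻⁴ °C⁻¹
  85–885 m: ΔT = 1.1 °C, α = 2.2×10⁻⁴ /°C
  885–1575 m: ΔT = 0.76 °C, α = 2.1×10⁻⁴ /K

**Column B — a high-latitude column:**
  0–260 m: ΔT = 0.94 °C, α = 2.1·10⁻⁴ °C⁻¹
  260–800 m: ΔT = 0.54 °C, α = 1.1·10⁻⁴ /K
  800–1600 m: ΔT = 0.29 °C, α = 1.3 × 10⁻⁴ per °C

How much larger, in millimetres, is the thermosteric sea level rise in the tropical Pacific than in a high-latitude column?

Δh_A − Δh_B ≈ 227 mm

A Layer 1: 1.4 × 3.1×10⁻⁴ × 85 = 0.03689 m
A 800 × 2.2×10⁻⁴ × 1.1 = 0.19360 m
A 885–1575 m: 0.76 × 2.1×10⁻⁴ × 690 = 0.110124 m
A total: 0.340614 m
B 2.1×10⁻⁴ × 0.94 × 260 = 0.051324 m
B 0.54 × 1.1×10⁻⁴ × 540 = 0.032076 m
B 800–1600 m: 1.3×10⁻⁴ × 800 × 0.29 = 0.03016 m
B total: 0.11356 m
Difference: 0.340614 − 0.11356 = 0.227054 m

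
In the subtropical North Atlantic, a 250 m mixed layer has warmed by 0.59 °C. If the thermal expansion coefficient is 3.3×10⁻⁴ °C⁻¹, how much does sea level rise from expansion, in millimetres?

Δh = αΔT·H = 3.3×10⁻⁴ × 0.59 × 250 = 0.048675 m

Δh = 49 mm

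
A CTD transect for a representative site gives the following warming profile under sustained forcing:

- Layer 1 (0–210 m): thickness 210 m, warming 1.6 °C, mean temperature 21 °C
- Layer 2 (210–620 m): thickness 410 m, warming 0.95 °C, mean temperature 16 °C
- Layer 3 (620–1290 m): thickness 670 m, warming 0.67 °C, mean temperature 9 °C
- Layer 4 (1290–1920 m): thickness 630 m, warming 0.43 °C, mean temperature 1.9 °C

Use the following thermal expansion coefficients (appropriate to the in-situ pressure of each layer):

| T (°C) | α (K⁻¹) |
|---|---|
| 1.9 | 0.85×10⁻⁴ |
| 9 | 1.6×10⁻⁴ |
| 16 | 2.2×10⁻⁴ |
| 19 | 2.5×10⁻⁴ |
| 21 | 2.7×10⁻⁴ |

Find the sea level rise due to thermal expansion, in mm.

Layer 1 at 21 °C → α = 2.7×10⁻⁴ K⁻¹
Layer 2 at 16 °C → α = 2.2×10⁻⁴ K⁻¹
Layer 3 at 9 °C → α = 1.6×10⁻⁴ K⁻¹
Layer 4 at 1.9 °C → α = 0.85×10⁻⁴ K⁻¹
0–210 m: 210 × 1.6 × 2.7×10⁻⁴ = 0.09072 m
210–620 m: 410 × 0.95 × 2.2×10⁻⁴ = 0.08569 m
1.6×10⁻⁴ × 0.67 × 670 = 0.071824 m
Layer 4: 630 × 0.43 × 0.85×10⁻⁴ = 0.0230265 m
Δh = 0.09072 + 0.08569 + 0.071824 + 0.0230265 = 0.2712605 m

Δh ≈ 270 mm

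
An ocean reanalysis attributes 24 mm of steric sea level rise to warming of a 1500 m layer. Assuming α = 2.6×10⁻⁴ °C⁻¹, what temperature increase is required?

about 0.0615 °C

ΔT = Δh/(αH) = 0.024 / (2.6×10⁻⁴ × 1500) ≈ 0.06154 °C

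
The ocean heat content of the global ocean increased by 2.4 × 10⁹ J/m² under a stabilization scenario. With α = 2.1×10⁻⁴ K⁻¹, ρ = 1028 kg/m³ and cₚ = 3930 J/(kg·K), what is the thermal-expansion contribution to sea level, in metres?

Δh = 0.125 m

Δh = αQ/(ρcₚ) = 2.1×10⁻⁴ × 2.4×10⁹ / (1028 × 3930) ≈ 0.12475 m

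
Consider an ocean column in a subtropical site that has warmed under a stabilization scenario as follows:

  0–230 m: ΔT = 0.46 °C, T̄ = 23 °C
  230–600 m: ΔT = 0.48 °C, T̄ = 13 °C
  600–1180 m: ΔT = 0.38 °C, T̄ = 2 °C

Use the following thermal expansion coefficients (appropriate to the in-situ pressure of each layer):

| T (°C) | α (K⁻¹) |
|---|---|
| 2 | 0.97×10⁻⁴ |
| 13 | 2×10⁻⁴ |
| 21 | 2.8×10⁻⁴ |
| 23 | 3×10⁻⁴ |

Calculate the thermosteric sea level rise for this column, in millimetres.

Layer 1 at 23 °C → α = 3×10⁻⁴ K⁻¹
Layer 2 at 13 °C → α = 2×10⁻⁴ K⁻¹
Layer 3 at 2 °C → α = 0.97×10⁻⁴ K⁻¹
0–230 m: 230 × 0.46 × 3×10⁻⁴ = 0.03174 m
Layer 2: 0.48 × 2×10⁻⁴ × 370 = 0.03552 m
Layer 3: 580 × 0.38 × 0.97×10⁻⁴ = 0.0213788 m
Δh = 0.03174 + 0.03552 + 0.0213788 = 0.0886388 m

89 mm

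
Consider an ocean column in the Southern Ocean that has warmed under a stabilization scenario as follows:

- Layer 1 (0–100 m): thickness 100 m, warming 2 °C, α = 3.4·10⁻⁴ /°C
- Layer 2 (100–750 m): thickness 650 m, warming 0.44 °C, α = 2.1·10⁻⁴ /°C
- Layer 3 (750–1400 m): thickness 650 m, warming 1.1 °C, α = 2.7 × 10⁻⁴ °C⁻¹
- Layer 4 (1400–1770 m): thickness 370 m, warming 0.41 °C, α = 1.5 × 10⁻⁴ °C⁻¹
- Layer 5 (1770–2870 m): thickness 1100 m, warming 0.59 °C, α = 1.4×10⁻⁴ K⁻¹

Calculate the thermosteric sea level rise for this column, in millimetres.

435 mm

0–100 m: 3.4×10⁻⁴ × 100 × 2 = 0.06800 m
2.1×10⁻⁴ × 650 × 0.44 = 0.06006 m
Layer 3: 1.1 × 2.7×10⁻⁴ × 650 = 0.19305 m
1400–1770 m: 370 × 1.5×10⁻⁴ × 0.41 = 0.022755 m
1770–2870 m: 1.4×10⁻⁴ × 1100 × 0.59 = 0.09086 m
Δh = 0.06800 + 0.06006 + 0.19305 + 0.022755 + 0.09086 = 0.434725 m ≈ 435 mm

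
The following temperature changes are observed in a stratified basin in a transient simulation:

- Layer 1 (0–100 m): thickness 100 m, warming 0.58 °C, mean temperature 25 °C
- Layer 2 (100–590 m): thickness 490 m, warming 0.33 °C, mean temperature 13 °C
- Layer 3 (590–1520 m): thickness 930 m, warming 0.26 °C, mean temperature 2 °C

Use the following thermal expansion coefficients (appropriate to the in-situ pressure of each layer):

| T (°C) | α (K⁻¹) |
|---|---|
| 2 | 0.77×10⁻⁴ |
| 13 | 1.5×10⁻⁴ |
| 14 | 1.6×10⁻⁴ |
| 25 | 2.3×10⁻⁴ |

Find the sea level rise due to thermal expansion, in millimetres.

Layer 1 at 25 °C → α = 2.3×10⁻⁴ K⁻¹
Layer 2 at 13 °C → α = 1.5×10⁻⁴ K⁻¹
Layer 3 at 2 °C → α = 0.77×10⁻⁴ K⁻¹
Layer 1: 100 × 2.3×10⁻⁴ × 0.58 = 0.01334 m
Layer 2: 0.33 × 490 × 1.5×10⁻⁴ = 0.024255 m
Layer 3: 0.77×10⁻⁴ × 930 × 0.26 = 0.0186186 m
Δh = 0.01334 + 0.024255 + 0.0186186 = 0.0562136 m

56.2 mm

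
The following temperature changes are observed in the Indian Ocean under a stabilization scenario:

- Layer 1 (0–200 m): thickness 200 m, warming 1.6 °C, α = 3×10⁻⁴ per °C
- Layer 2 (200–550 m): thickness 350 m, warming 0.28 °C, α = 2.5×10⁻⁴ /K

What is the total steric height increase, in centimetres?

1.6 × 200 × 3×10⁻⁴ = 0.09600 m
350 × 0.28 × 2.5×10⁻⁴ = 0.02450 m
Δh = 0.09600 + 0.02450 = 0.12050 m

12 cm of thermosteric rise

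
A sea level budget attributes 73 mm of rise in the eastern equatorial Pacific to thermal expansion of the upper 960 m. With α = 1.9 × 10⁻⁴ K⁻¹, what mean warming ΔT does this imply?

0.40 K

ΔT = Δh/(αH) = 0.073 / (1.9×10⁻⁴ × 960) ≈ 0.4002 K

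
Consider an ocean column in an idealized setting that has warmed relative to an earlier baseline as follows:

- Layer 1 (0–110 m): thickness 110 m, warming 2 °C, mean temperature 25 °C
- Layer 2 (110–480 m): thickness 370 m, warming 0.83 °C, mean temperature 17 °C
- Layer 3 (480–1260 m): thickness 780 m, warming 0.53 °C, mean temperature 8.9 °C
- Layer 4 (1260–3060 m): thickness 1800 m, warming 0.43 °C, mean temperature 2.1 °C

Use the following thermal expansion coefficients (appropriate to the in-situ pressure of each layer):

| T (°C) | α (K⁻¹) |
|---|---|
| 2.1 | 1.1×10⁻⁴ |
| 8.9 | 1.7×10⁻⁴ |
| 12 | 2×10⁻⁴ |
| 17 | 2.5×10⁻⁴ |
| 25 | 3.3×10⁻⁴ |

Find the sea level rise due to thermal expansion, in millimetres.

Layer 1 at 25 °C → α = 3.3×10⁻⁴ K⁻¹
Layer 2 at 17 °C → α = 2.5×10⁻⁴ K⁻¹
Layer 3 at 8.9 °C → α = 1.7×10⁻⁴ K⁻¹
Layer 4 at 2.1 °C → α = 1.1×10⁻⁴ K⁻¹
2 × 110 × 3.3×10⁻⁴ = 0.07260 m
Layer 2: 370 × 2.5×10⁻⁴ × 0.83 = 0.076775 m
480–1260 m: 1.7×10⁻⁴ × 780 × 0.53 = 0.070278 m
1260–3060 m: 1.1×10⁻⁴ × 1800 × 0.43 = 0.08514 m
Δh = 0.07260 + 0.076775 + 0.070278 + 0.08514 = 0.304793 m

about 305 mm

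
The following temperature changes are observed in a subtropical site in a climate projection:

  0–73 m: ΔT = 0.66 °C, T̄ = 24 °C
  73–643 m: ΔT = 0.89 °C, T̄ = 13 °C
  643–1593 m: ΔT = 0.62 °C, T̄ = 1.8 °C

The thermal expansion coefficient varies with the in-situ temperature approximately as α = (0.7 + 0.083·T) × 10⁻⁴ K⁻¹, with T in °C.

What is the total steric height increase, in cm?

Layer 1: α = (0.7 + 0.083×24)×10⁻⁴ = 2.692×10⁻⁴ K⁻¹
Layer 2: α = (0.7 + 0.083×13)×10⁻⁴ = 1.779×10⁻⁴ K⁻¹
Layer 3: α = (0.7 + 0.083×1.8)×10⁻⁴ = 0.8494×10⁻⁴ K⁻¹
0.66 × 2.692×10⁻⁴ × 73 = 0.012970056 m
73–643 m: 570 × 1.779×10⁻⁴ × 0.89 = 0.09024867 m
Layer 3: 950 × 0.62 × 0.8494×10⁻⁴ = 0.05002966 m
Δh = 0.012970056 + 0.09024867 + 0.05002966 = 0.153248386 m

15.3 cm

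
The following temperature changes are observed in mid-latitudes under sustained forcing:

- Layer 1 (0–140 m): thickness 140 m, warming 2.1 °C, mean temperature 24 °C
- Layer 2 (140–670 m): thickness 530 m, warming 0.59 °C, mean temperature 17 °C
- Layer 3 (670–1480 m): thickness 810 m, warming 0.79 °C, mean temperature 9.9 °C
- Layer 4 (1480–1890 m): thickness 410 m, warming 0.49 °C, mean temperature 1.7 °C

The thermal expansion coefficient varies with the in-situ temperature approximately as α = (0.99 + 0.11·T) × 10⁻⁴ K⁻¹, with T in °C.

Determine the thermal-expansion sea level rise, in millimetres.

Layer 1: α = (0.99 + 0.11×24)×10⁻⁴ = 3.63×10⁻⁴ K⁻¹
Layer 2: α = (0.99 + 0.11×17)×10⁻⁴ = 2.86×10⁻⁴ K⁻¹
Layer 3: α = (0.99 + 0.11×9.9)×10⁻⁴ = 2.079×10⁻⁴ K⁻¹
Layer 4: α = (0.99 + 0.11×1.7)×10⁻⁴ = 1.177×10⁻⁴ K⁻¹
Layer 1: 140 × 3.63×10⁻⁴ × 2.1 = 0.106722 m
140–670 m: 0.59 × 530 × 2.86×10⁻⁴ = 0.0894322 m
Layer 3: 810 × 2.079×10⁻⁴ × 0.79 = 0.13303521 m
1.177×10⁻⁴ × 0.49 × 410 = 0.02364593 m
Δh = 0.106722 + 0.0894322 + 0.13303521 + 0.02364593 = 0.35283534 m

about 353 mm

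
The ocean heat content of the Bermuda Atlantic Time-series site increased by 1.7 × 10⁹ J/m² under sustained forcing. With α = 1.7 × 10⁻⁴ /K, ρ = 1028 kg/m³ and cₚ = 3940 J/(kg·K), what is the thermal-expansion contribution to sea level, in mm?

about 71.4 mm

Δh = αQ/(ρcₚ) = 1.7×10⁻⁴ × 1.7×10⁹ / (1028 × 3940) ≈ 0.071352 m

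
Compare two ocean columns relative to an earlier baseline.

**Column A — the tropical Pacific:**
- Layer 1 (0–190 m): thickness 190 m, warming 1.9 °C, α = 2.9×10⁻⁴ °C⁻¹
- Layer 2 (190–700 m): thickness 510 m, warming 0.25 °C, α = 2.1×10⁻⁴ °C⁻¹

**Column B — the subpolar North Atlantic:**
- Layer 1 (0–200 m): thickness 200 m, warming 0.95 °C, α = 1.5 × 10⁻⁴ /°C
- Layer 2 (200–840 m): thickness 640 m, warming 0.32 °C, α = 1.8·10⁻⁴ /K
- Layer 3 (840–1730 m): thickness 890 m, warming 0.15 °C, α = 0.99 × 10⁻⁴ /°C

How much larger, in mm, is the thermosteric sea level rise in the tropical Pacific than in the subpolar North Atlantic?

52.9 mm larger

A 0–190 m: 2.9×10⁻⁴ × 1.9 × 190 = 0.10469 m
A Layer 2: 510 × 0.25 × 2.1×10⁻⁴ = 0.026775 m
A total: 0.131465 m
B Layer 1: 200 × 1.5×10⁻⁴ × 0.95 = 0.02850 m
B 640 × 0.32 × 1.8×10⁻⁴ = 0.036864 m
B 840–1730 m: 0.99×10⁻⁴ × 0.15 × 890 = 0.0132165 m
B total: 0.0785805 m
Difference: 0.131465 − 0.0785805 = 0.0528845 m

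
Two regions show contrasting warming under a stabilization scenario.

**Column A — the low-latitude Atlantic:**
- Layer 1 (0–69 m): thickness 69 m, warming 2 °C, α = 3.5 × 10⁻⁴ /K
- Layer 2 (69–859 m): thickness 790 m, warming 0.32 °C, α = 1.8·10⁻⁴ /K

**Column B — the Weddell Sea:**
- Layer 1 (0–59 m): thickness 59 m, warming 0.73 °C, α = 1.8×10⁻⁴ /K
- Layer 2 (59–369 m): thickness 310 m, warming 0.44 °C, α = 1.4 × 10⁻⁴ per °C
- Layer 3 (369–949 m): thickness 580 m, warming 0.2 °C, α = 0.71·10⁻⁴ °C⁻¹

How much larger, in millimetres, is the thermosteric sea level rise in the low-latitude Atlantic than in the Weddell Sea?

58.7 mm larger

A Layer 1: 3.5×10⁻⁴ × 2 × 69 = 0.04830 m
A 0.32 × 790 × 1.8×10⁻⁴ = 0.045504 m
A total: 0.093804 m
B 0.73 × 59 × 1.8×10⁻⁴ = 0.0077526 m
B 0.44 × 1.4×10⁻⁴ × 310 = 0.019096 m
B 0.71×10⁻⁴ × 0.2 × 580 = 0.008236 m
B total: 0.0350846 m
Difference: 0.093804 − 0.0350846 = 0.0587194 m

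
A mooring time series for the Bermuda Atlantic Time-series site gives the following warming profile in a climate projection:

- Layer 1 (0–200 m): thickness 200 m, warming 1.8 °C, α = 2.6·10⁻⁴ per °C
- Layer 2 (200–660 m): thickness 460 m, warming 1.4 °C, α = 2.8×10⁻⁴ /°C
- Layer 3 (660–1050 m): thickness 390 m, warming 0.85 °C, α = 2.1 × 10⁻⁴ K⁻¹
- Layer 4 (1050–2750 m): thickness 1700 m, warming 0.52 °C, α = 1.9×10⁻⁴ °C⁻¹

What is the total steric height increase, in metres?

Δh = 0.511 m

0–200 m: 2.6×10⁻⁴ × 200 × 1.8 = 0.09360 m
460 × 1.4 × 2.8×10⁻⁴ = 0.18032 m
660–1050 m: 2.1×10⁻⁴ × 0.85 × 390 = 0.069615 m
1050–2750 m: 1700 × 0.52 × 1.9×10⁻⁴ = 0.16796 m
Δh = 0.09360 + 0.18032 + 0.069615 + 0.16796 = 0.511495 m ≈ 0.511 m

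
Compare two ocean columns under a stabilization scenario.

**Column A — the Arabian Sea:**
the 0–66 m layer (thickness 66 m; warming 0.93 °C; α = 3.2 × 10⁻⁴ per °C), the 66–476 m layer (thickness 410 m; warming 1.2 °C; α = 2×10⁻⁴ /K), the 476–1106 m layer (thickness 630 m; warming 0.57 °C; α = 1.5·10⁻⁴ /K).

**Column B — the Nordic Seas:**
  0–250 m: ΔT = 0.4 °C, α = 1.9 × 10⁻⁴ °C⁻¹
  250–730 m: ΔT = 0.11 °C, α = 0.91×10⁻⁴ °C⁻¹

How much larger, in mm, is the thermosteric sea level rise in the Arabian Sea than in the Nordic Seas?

A Layer 1: 3.2×10⁻⁴ × 0.93 × 66 = 0.0196416 m
A Layer 2: 410 × 2×10⁻⁴ × 1.2 = 0.09840 m
A 476–1106 m: 1.5×10⁻⁴ × 630 × 0.57 = 0.053865 m
A total: 0.1719066 m
B 0.4 × 1.9×10⁻⁴ × 250 = 0.01900 m
B 0.91×10⁻⁴ × 480 × 0.11 = 0.0048048 m
B total: 0.0238048 m
Difference: 0.1719066 − 0.0238048 = 0.1481018 m

150 mm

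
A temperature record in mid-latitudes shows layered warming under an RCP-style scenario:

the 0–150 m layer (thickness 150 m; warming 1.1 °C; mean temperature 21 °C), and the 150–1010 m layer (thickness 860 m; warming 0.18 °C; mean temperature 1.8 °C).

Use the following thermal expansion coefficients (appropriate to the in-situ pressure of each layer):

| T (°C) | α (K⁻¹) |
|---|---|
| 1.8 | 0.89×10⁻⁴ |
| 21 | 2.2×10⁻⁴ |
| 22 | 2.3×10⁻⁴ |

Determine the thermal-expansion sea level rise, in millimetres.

about 50 mm

Layer 1 at 21 °C → α = 2.2×10⁻⁴ K⁻¹
Layer 2 at 1.8 °C → α = 0.89×10⁻⁴ K⁻¹
0–150 m: 1.1 × 150 × 2.2×10⁻⁴ = 0.03630 m
0.89×10⁻⁴ × 0.18 × 860 = 0.0137772 m
Δh = 0.03630 + 0.0137772 = 0.0500772 m ≈ 50 mm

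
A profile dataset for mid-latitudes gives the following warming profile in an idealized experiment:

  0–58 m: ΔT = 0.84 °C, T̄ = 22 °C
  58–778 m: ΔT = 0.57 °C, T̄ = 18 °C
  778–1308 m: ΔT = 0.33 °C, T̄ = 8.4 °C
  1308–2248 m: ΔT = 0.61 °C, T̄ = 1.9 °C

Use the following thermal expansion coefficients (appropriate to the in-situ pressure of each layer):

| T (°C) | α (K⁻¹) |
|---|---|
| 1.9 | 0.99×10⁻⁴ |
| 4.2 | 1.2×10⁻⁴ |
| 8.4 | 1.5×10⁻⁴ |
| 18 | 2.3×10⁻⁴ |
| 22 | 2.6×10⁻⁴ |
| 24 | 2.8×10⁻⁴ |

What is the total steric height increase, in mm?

Layer 1 at 22 °C → α = 2.6×10⁻⁴ K⁻¹
Layer 2 at 18 °C → α = 2.3×10⁻⁴ K⁻¹
Layer 3 at 8.4 °C → α = 1.5×10⁻⁴ K⁻¹
Layer 4 at 1.9 °C → α = 0.99×10⁻⁴ K⁻¹
58 × 2.6×10⁻⁴ × 0.84 = 0.0126672 m
Layer 2: 720 × 0.57 × 2.3×10⁻⁴ = 0.094392 m
778–1308 m: 530 × 0.33 × 1.5×10⁻⁴ = 0.026235 m
1308–2248 m: 0.99×10⁻⁴ × 940 × 0.61 = 0.0567666 m
Δh = 0.0126672 + 0.094392 + 0.026235 + 0.0567666 = 0.1900608 m ≈ 190 mm

190 mm of thermosteric rise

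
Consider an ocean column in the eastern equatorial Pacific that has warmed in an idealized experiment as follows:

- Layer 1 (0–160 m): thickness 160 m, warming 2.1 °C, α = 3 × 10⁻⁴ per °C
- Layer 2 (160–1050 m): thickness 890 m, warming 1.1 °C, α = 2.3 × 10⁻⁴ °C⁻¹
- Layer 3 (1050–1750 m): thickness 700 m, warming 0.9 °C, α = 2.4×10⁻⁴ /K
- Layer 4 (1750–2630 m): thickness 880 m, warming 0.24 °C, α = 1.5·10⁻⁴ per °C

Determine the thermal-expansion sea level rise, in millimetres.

0–160 m: 2.1 × 160 × 3×10⁻⁴ = 0.10080 m
890 × 2.3×10⁻⁴ × 1.1 = 0.22517 m
1050–1750 m: 2.4×10⁻⁴ × 700 × 0.9 = 0.15120 m
1750–2630 m: 0.24 × 880 × 1.5×10⁻⁴ = 0.03168 m
Δh = 0.10080 + 0.22517 + 0.15120 + 0.03168 = 0.50885 m ≈ 509 mm

Δh ≈ 509 mm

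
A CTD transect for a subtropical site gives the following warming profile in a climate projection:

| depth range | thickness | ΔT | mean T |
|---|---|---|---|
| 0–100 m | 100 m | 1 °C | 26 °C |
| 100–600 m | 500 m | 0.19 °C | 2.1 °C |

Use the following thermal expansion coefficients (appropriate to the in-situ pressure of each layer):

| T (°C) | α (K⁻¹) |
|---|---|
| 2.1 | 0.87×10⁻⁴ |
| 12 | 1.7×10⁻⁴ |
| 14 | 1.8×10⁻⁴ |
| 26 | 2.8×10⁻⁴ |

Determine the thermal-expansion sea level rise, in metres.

about 0.036 m

Layer 1 at 26 °C → α = 2.8×10⁻⁴ K⁻¹
Layer 2 at 2.1 °C → α = 0.87×10⁻⁴ K⁻¹
Layer 1: 100 × 2.8×10⁻⁴ × 1 = 0.02800 m
0.87×10⁻⁴ × 500 × 0.19 = 0.008265 m
Δh = 0.02800 + 0.008265 = 0.036265 m ≈ 0.036 m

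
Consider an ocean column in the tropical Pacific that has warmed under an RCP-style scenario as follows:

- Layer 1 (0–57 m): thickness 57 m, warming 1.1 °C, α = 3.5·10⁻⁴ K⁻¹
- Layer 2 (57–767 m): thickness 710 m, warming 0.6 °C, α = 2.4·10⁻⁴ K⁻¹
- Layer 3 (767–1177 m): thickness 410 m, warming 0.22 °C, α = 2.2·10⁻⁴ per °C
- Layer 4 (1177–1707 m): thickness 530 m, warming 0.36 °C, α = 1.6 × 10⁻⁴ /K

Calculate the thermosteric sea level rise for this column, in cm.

17 cm

Layer 1: 3.5×10⁻⁴ × 1.1 × 57 = 0.021945 m
57–767 m: 0.6 × 710 × 2.4×10⁻⁴ = 0.10224 m
767–1177 m: 0.22 × 410 × 2.2×10⁻⁴ = 0.019844 m
Layer 4: 1.6×10⁻⁴ × 530 × 0.36 = 0.030528 m
Δh = 0.021945 + 0.10224 + 0.019844 + 0.030528 = 0.174557 m ≈ 17 cm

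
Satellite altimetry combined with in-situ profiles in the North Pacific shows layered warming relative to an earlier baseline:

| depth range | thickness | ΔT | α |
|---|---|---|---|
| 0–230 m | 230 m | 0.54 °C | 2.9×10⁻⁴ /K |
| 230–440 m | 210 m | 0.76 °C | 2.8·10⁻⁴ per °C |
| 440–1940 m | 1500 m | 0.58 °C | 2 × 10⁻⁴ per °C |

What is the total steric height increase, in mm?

about 250 mm

0.54 × 230 × 2.9×10⁻⁴ = 0.036018 m
Layer 2: 0.76 × 210 × 2.8×10⁻⁴ = 0.044688 m
440–1940 m: 2×10⁻⁴ × 1500 × 0.58 = 0.17400 m
Δh = 0.036018 + 0.044688 + 0.17400 = 0.254706 m ≈ 250 mm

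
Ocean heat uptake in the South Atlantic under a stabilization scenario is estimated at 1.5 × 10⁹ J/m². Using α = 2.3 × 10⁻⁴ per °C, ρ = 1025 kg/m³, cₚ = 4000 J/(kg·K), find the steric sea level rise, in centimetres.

about 8.41 cm

Δh = αQ/(ρcₚ) = 2.3×10⁻⁴ × 1.5×10⁹ / (1025 × 4000) ≈ 0.084146 m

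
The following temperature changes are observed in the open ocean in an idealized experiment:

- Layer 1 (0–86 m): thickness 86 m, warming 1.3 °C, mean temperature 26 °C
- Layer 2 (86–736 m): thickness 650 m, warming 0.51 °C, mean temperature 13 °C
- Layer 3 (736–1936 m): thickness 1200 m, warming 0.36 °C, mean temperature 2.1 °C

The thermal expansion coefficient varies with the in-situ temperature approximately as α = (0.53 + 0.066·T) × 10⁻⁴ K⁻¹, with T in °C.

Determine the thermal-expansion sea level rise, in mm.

Δh ≈ 100 mm

Layer 1: α = (0.53 + 0.066×26)×10⁻⁴ = 2.246×10⁻⁴ K⁻¹
Layer 2: α = (0.53 + 0.066×13)×10⁻⁴ = 1.388×10⁻⁴ K⁻¹
Layer 3: α = (0.53 + 0.066×2.1)×10⁻⁴ = 0.6686×10⁻⁴ K⁻¹
1.3 × 86 × 2.246×10⁻⁴ = 0.02511028 m
Layer 2: 0.51 × 1.388×10⁻⁴ × 650 = 0.0460122 m
1200 × 0.36 × 0.6686×10⁻⁴ = 0.02888352 m
Δh = 0.02511028 + 0.0460122 + 0.02888352 = 0.100006 m ≈ 100 mm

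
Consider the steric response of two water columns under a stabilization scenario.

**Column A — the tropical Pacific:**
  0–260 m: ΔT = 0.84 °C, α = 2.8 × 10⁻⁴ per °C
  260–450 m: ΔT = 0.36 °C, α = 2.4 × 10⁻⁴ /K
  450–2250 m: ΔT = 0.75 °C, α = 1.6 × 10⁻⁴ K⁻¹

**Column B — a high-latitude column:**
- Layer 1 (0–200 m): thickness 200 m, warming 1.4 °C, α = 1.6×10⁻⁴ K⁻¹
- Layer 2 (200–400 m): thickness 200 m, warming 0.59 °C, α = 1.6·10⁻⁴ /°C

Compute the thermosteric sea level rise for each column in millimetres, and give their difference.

A Layer 1: 260 × 0.84 × 2.8×10⁻⁴ = 0.061152 m
A 2.4×10⁻⁴ × 0.36 × 190 = 0.016416 m
A 450–2250 m: 1.6×10⁻⁴ × 1800 × 0.75 = 0.21600 m
A total: 0.293568 m
B 0–200 m: 1.4 × 1.6×10⁻⁴ × 200 = 0.04480 m
B 200–400 m: 1.6×10⁻⁴ × 0.59 × 200 = 0.01888 m
B total: 0.06368 m
Difference: 0.293568 − 0.06368 = 0.229888 m

Δh_A ≈ 290 mm, Δh_B ≈ 64 mm; difference ≈ 230 mm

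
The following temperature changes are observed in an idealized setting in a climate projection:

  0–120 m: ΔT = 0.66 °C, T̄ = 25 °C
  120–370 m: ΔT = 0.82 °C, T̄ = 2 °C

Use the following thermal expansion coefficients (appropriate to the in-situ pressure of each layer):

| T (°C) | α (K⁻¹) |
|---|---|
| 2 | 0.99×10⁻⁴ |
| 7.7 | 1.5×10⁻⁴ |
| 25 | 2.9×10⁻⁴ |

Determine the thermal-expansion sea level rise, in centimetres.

Layer 1 at 25 °C → α = 2.9×10⁻⁴ K⁻¹
Layer 2 at 2 °C → α = 0.99×10⁻⁴ K⁻¹
0–120 m: 2.9×10⁻⁴ × 0.66 × 120 = 0.022968 m
0.82 × 0.99×10⁻⁴ × 250 = 0.020295 m
Δh = 0.022968 + 0.020295 = 0.043263 m

Δh = 4.33 cm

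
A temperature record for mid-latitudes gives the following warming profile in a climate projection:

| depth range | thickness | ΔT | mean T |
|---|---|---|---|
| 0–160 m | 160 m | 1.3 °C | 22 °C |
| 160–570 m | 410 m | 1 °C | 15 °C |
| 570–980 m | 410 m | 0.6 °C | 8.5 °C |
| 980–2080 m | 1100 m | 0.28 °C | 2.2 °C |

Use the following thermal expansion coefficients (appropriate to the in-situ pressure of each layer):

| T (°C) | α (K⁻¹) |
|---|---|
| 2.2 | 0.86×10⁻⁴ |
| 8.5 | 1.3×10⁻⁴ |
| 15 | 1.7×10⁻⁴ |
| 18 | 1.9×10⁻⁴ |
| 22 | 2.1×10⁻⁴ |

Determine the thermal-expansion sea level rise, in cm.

Layer 1 at 22 °C → α = 2.1×10⁻⁴ K⁻¹
Layer 2 at 15 °C → α = 1.7×10⁻⁴ K⁻¹
Layer 3 at 8.5 °C → α = 1.3×10⁻⁴ K⁻¹
Layer 4 at 2.2 °C → α = 0.86×10⁻⁴ K⁻¹
Layer 1: 160 × 2.1×10⁻⁴ × 1.3 = 0.04368 m
1 × 1.7×10⁻⁴ × 410 = 0.06970 m
1.3×10⁻⁴ × 410 × 0.6 = 0.03198 m
980–2080 m: 0.28 × 1100 × 0.86×10⁻⁴ = 0.026488 m
Δh = 0.04368 + 0.06970 + 0.03198 + 0.026488 = 0.171848 m ≈ 17.2 cm

Δh ≈ 17.2 cm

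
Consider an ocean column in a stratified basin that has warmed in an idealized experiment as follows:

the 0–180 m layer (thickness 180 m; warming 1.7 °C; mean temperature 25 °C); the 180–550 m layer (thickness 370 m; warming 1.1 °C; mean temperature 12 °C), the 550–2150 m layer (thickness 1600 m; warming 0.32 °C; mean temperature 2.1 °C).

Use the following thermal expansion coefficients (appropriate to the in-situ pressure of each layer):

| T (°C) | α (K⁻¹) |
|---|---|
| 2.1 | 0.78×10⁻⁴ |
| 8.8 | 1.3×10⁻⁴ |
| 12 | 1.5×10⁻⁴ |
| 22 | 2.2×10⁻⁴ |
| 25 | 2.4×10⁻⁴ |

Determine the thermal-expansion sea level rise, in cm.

17.4 cm of thermosteric rise

Layer 1 at 25 °C → α = 2.4×10⁻⁴ K⁻¹
Layer 2 at 12 °C → α = 1.5×10⁻⁴ K⁻¹
Layer 3 at 2.1 °C → α = 0.78×10⁻⁴ K⁻¹
0–180 m: 180 × 2.4×10⁻⁴ × 1.7 = 0.07344 m
180–550 m: 1.5×10⁻⁴ × 370 × 1.1 = 0.06105 m
550–2150 m: 1600 × 0.78×10⁻⁴ × 0.32 = 0.039936 m
Δh = 0.07344 + 0.06105 + 0.039936 = 0.174426 m ≈ 17.4 cm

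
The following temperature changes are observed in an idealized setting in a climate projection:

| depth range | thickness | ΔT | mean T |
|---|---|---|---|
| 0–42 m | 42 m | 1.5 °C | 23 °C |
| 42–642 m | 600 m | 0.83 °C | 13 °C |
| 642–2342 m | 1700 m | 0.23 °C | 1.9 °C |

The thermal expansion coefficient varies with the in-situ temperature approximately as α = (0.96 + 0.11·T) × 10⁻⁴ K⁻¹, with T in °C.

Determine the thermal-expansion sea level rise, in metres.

Layer 1: α = (0.96 + 0.11×23)×10⁻⁴ = 3.49×10⁻⁴ K⁻¹
Layer 2: α = (0.96 + 0.11×13)×10⁻⁴ = 2.39×10⁻⁴ K⁻¹
Layer 3: α = (0.96 + 0.11×1.9)×10⁻⁴ = 1.169×10⁻⁴ K⁻¹
0–42 m: 1.5 × 3.49×10⁻⁴ × 42 = 0.021987 m
600 × 0.83 × 2.39×10⁻⁴ = 0.119022 m
0.23 × 1.169×10⁻⁴ × 1700 = 0.0457079 m
Δh = 0.021987 + 0.119022 + 0.0457079 = 0.1867169 m

Δh ≈ 0.187 m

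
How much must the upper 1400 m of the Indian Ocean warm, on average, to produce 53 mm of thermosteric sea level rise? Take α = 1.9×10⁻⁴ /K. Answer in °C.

ΔT = Δh/(αH) = 0.053 / (1.9×10⁻⁴ × 1400) ≈ 0.1992 °C

ΔT ≈ 0.199 °C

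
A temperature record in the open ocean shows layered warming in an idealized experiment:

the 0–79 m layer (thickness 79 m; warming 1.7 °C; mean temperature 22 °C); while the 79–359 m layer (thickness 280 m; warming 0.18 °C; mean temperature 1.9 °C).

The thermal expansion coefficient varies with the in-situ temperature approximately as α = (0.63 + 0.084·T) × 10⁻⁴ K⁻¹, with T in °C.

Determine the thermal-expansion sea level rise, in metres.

0.0373 m of thermosteric rise

Layer 1: α = (0.63 + 0.084×22)×10⁻⁴ = 2.478×10⁻⁴ K⁻¹
Layer 2: α = (0.63 + 0.084×1.9)×10⁻⁴ = 0.7896×10⁻⁴ K⁻¹
Layer 1: 79 × 1.7 × 2.478×10⁻⁴ = 0.03327954 m
79–359 m: 0.7896×10⁻⁴ × 280 × 0.18 = 0.003979584 m
Δh = 0.03327954 + 0.003979584 = 0.037259124 m ≈ 0.0373 m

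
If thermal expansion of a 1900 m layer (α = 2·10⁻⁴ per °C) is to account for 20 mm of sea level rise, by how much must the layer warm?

about 0.0526 K

ΔT = Δh/(αH) = 0.02 / (2×10⁻⁴ × 1900) ≈ 0.05263 K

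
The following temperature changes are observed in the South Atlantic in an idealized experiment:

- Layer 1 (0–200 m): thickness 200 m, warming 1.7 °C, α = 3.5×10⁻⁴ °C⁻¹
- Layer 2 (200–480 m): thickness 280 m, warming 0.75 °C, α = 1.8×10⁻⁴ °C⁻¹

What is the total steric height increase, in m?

Layer 1: 200 × 1.7 × 3.5×10⁻⁴ = 0.11900 m
0.75 × 1.8×10⁻⁴ × 280 = 0.03780 m
Δh = 0.11900 + 0.03780 = 0.15680 m ≈ 0.157 m

Δh = 0.157 m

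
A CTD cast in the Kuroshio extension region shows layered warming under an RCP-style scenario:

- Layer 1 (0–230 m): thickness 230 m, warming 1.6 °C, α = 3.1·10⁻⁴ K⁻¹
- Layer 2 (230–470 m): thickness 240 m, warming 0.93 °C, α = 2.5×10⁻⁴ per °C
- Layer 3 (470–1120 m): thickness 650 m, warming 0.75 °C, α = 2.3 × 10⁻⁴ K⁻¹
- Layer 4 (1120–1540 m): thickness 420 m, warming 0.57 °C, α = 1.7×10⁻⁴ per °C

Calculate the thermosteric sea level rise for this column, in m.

Layer 1: 1.6 × 3.1×10⁻⁴ × 230 = 0.11408 m
230–470 m: 240 × 2.5×10⁻⁴ × 0.93 = 0.05580 m
2.3×10⁻⁴ × 0.75 × 650 = 0.112125 m
420 × 1.7×10⁻⁴ × 0.57 = 0.040698 m
Δh = 0.11408 + 0.05580 + 0.112125 + 0.040698 = 0.322703 m

about 0.323 m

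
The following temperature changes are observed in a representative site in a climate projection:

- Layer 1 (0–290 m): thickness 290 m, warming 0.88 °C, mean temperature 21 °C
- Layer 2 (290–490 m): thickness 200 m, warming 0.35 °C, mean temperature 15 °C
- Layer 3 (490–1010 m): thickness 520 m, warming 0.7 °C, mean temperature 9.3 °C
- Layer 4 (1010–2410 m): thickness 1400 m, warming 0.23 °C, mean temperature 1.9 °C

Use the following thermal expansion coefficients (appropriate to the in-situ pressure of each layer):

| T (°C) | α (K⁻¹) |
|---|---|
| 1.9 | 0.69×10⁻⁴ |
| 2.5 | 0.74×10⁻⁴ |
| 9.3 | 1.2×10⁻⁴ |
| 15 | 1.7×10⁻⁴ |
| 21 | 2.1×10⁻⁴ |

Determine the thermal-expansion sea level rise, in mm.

Layer 1 at 21 °C → α = 2.1×10⁻⁴ K⁻¹
Layer 2 at 15 °C → α = 1.7×10⁻⁴ K⁻¹
Layer 3 at 9.3 °C → α = 1.2×10⁻⁴ K⁻¹
Layer 4 at 1.9 °C → α = 0.69×10⁻⁴ K⁻¹
0.88 × 290 × 2.1×10⁻⁴ = 0.053592 m
290–490 m: 200 × 1.7×10⁻⁴ × 0.35 = 0.01190 m
1.2×10⁻⁴ × 0.7 × 520 = 0.04368 m
Layer 4: 0.23 × 0.69×10⁻⁴ × 1400 = 0.022218 m
Δh = 0.053592 + 0.01190 + 0.04368 + 0.022218 = 0.13139 m ≈ 130 mm

130 mm of thermosteric rise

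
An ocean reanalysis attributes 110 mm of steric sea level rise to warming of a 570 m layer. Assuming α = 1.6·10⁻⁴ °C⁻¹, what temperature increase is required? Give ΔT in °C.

1.2 °C

ΔT = Δh/(αH) = 0.11 / (1.6×10⁻⁴ × 570) ≈ 1.206 °C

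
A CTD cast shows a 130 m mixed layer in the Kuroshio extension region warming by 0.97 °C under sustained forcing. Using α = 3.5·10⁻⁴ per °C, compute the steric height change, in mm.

Δh = αΔT·H = 3.5×10⁻⁴ × 0.97 × 130 = 0.044135 m

44.1 mm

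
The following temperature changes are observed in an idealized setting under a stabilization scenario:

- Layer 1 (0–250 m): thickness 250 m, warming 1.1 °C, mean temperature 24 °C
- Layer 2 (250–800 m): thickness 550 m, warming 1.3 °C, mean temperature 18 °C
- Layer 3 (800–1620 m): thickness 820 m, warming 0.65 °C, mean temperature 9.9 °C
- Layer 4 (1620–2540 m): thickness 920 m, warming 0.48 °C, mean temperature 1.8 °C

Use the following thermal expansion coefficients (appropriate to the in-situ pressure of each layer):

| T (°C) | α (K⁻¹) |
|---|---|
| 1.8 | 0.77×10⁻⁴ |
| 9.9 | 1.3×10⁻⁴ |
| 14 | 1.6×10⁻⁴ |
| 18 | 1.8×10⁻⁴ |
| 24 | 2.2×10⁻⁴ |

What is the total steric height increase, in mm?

292 mm

Layer 1 at 24 °C → α = 2.2×10⁻⁴ K⁻¹
Layer 2 at 18 °C → α = 1.8×10⁻⁴ K⁻¹
Layer 3 at 9.9 °C → α = 1.3×10⁻⁴ K⁻¹
Layer 4 at 1.8 °C → α = 0.77×10⁻⁴ K⁻¹
Layer 1: 250 × 2.2×10⁻⁴ × 1.1 = 0.06050 m
550 × 1.8×10⁻⁴ × 1.3 = 0.12870 m
0.65 × 1.3×10⁻⁴ × 820 = 0.06929 m
0.77×10⁻⁴ × 0.48 × 920 = 0.0340032 m
Δh = 0.06050 + 0.12870 + 0.06929 + 0.0340032 = 0.2924932 m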